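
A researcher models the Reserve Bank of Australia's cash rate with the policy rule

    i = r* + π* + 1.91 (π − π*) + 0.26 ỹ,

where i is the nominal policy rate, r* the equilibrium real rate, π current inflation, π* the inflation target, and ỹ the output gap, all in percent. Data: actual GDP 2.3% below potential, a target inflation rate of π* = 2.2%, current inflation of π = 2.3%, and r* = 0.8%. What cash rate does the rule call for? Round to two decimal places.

2.59%

Output 2.3% below potential → ỹ = -2.3.
i = 0.8 + 2.2 + 1.91 × (2.3 − 2.2) + 0.26 × (-2.3)
   = 0.8 + 2.2 + 0.191 − 0.598 = 2.59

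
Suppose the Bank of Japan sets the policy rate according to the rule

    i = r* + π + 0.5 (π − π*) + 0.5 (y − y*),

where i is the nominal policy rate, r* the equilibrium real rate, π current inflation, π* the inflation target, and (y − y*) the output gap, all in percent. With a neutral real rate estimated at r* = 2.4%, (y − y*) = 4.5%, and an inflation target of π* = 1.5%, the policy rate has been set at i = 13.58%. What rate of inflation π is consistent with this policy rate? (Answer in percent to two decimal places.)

6.45%

Collecting π: i = r* + (1 + 0.5) π − 0.5 π* + 0.5 (y − y*)
1.5 π = 13.58 − 2.4 + 0.5 × 1.5 − 0.5 × 4.5 = 9.68
π = 9.68 / 1.5 = 6.45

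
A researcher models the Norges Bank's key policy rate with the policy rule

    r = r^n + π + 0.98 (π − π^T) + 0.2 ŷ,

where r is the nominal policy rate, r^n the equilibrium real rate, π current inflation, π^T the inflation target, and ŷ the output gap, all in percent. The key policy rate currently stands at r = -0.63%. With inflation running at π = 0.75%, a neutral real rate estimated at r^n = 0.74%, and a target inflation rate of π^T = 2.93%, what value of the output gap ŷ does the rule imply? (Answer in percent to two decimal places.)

0.2 ŷ = -0.63 − 0.74 − 0.75 − 0.98 × (0.75 − 2.93) = 0.0164
ŷ = 0.0164 / 0.2 = 0.08

0.08%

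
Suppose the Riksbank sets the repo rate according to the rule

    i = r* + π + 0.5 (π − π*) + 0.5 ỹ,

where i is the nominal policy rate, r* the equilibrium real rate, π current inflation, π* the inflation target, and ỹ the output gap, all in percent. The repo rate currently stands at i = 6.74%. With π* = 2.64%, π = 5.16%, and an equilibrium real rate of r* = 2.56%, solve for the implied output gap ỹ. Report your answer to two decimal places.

0.5 ỹ = 6.74 − 2.56 − 5.16 − 0.5 × (5.16 − 2.64) = -2.24
ỹ = -2.24 / 0.5 = -4.48

-4.48%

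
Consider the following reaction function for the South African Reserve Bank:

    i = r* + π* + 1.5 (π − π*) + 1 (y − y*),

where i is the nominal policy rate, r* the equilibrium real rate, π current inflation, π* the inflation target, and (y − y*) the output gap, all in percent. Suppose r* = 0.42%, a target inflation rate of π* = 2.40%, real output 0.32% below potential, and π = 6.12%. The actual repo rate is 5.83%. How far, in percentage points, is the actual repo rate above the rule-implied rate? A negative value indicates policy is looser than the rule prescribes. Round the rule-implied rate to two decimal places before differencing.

Output 0.32% below potential → (y − y*) = -0.32.
i = 0.42 + 2.40 + 1.5 × (6.12 − 2.40) + 1 × (-0.32)
   = 0.42 + 2.4 + 5.58 − 0.32 = 8.08
Deviation = 5.83 − 8.08 = -2.25 pp.

-2.25 pp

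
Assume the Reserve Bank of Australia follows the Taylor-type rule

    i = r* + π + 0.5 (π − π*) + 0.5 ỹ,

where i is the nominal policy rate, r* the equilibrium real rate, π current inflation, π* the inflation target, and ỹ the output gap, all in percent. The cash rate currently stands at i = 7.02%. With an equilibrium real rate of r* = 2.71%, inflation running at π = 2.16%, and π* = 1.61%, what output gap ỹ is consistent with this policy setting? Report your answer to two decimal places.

0.5 ỹ = 7.02 − 2.71 − 2.16 − 0.5 × (2.16 − 1.61) = 1.875
ỹ = 1.875 / 0.5 = 3.75

3.75%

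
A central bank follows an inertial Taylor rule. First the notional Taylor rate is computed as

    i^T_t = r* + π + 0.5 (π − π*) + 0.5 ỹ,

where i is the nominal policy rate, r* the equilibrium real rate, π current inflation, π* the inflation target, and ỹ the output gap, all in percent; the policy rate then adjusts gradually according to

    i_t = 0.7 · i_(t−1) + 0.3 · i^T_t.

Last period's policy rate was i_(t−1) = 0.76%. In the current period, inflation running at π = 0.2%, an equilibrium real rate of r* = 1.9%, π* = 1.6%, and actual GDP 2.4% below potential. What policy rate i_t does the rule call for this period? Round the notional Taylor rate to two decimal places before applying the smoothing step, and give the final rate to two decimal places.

0.59%

Output 2.4% below potential → ỹ = -2.4.
i^T_t = 1.9 + 0.2 + 0.5 × (0.2 − 1.6) + 0.5 × (-2.4)
   = 1.9 + 0.2 − 0.7 − 1.2 = 0.20
i_t = 0.7 × 0.76 + 0.3 × 0.20 = 0.532 + 0.06 = 0.59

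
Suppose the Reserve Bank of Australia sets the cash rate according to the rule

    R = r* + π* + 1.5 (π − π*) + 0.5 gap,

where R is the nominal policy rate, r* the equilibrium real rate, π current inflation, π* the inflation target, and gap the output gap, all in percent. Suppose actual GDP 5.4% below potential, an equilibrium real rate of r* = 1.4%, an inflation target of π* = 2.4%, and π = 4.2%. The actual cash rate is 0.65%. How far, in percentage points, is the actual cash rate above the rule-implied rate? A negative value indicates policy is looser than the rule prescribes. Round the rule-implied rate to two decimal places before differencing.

Output 5.4% below potential → gap = -5.4.
R = 1.4 + 2.4 + 1.5 × (4.2 − 2.4) + 0.5 × (-5.4)
   = 1.4 + 2.4 + 2.7 − 2.7 = 3.80
Deviation = 0.65 − 3.80 = -3.15 pp.

-3.15 pp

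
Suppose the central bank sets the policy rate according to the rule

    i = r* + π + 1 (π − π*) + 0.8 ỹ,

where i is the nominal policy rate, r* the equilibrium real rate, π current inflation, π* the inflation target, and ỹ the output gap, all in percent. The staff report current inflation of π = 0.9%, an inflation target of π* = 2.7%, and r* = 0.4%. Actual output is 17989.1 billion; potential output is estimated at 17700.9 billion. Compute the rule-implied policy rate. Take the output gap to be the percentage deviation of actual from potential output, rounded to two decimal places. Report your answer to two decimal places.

0.80%

Output gap = 100 × (17989.1 − 17700.9) / 17700.9 = 1.63%.
i = 0.40 + 0.90 + 1 × (0.90 − 2.70) + 0.8 × 1.63
   = 0.40 + 0.9 − 1.8 + 1.304 = 0.80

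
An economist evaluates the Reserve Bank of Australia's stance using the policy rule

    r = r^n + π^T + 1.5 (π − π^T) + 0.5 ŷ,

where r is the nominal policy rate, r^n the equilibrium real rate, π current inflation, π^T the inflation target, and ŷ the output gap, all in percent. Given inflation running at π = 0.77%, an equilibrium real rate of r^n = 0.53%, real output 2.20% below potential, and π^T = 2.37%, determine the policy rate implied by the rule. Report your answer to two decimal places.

-0.60%

Output 2.20% below potential → ŷ = -2.20.
r = 0.53 + 2.37 + 1.5 × (0.77 − 2.37) + 0.5 × (-2.20)
   = 0.53 + 2.37 − 2.4 − 1.1 = -0.60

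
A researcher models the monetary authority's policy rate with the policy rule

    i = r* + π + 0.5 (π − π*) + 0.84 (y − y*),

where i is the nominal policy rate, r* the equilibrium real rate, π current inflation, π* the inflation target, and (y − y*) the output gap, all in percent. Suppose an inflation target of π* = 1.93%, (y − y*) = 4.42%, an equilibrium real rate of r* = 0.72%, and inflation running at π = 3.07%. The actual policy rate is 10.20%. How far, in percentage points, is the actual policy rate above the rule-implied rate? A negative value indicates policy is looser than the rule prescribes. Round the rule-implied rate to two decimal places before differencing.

i = 0.72 + 3.07 + 0.5 × (3.07 − 1.93) + 0.84 × 4.42
   = 0.72 + 3.07 + 0.57 + 3.7128 = 8.07
Deviation = 10.20 − 8.07 = 2.13 pp.

2.13 pp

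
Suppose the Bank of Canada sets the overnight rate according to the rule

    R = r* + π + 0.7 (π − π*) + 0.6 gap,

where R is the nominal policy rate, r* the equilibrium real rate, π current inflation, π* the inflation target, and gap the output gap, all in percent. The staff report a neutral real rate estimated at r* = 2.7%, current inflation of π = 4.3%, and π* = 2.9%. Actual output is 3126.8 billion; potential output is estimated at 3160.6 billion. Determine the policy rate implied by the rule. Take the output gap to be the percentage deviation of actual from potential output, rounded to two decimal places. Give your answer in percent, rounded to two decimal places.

Output gap = 100 × (3126.8 − 3160.6) / 3160.6 = -1.07%.
R = 2.70 + 4.30 + 0.7 × (4.30 − 2.90) + 0.6 × (-1.07)
   = 2.70 + 4.3 + 0.98 − 0.642 = 7.34

7.34%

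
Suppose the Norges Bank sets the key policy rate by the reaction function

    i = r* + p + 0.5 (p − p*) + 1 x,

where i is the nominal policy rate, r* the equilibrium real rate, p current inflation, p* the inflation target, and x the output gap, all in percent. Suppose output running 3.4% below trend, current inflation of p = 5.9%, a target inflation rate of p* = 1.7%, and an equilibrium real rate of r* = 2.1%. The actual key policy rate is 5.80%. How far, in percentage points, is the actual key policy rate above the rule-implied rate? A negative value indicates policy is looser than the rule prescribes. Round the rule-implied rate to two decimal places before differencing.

Output 3.4% below potential → x = -3.4.
i = 2.1 + 5.9 + 0.5 × (5.9 − 1.7) + 1 × (-3.4)
   = 2.1 + 5.9 + 2.1 − 3.4 = 6.70
Deviation = 5.80 − 6.70 = -0.90 pp.

-0.90 pp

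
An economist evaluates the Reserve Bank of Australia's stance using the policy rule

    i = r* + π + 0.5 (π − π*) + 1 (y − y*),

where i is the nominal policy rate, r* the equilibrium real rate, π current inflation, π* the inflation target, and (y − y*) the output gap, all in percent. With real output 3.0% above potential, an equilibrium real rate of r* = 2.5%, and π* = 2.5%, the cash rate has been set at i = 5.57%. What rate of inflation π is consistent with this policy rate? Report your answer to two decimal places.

0.88%

Output 3.0% above potential → (y − y*) = 3.0.
Collecting π: i = r* + (1 + 0.5) π − 0.5 π* + 1 (y − y*)
1.5 π = 5.57 − 2.5 + 0.5 × 2.5 − 1 × 3.0 = 1.32
π = 1.32 / 1.5 = 0.88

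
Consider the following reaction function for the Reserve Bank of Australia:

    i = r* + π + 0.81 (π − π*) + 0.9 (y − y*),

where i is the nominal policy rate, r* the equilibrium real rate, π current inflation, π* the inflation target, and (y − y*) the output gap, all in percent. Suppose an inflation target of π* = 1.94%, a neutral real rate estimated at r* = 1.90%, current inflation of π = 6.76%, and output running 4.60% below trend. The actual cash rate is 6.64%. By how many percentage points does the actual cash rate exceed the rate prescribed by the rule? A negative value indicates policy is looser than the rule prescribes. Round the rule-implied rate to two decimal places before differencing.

-1.78 pp

Output 4.60% below potential → (y − y*) = -4.60.
i = 1.90 + 6.76 + 0.81 × (6.76 − 1.94) + 0.9 × (-4.60)
   = 1.90 + 6.76 + 3.9042 − 4.14 = 8.42
Deviation = 6.64 − 8.42 = -1.78 pp.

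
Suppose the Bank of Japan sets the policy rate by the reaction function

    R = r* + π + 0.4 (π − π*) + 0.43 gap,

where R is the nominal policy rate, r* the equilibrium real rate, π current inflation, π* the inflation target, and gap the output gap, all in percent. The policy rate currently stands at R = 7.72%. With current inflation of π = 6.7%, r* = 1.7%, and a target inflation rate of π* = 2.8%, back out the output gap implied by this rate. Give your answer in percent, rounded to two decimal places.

-5.21%

0.43 gap = 7.72 − 1.7 − 6.7 − 0.4 × (6.7 − 2.8) = -2.24
gap = -2.24 / 0.43 = -5.21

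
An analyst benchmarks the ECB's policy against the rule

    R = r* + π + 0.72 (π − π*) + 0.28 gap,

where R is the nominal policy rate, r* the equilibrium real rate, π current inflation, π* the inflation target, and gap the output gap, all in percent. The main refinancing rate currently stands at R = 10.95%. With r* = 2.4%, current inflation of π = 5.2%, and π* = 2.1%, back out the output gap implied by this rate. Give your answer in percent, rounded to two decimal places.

3.99%

0.28 gap = 10.95 − 2.4 − 5.2 − 0.72 × (5.2 − 2.1) = 1.118
gap = 1.118 / 0.28 = 3.99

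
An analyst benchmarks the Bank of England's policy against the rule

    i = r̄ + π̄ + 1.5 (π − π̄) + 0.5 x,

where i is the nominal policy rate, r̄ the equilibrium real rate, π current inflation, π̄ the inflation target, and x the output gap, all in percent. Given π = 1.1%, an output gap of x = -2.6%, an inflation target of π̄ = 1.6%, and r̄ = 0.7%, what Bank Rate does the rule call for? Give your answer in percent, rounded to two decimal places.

0.25%

i = 0.7 + 1.6 + 1.5 × (1.1 − 1.6) + 0.5 × (-2.6)
   = 0.7 + 1.6 − 0.75 − 1.3 = 0.25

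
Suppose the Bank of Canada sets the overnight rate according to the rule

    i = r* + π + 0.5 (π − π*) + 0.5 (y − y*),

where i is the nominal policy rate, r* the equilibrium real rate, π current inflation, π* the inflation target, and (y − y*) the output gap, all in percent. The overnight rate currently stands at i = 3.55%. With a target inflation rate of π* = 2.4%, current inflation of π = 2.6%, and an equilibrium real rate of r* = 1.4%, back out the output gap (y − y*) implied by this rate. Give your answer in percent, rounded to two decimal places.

0.5 (y − y*) = 3.55 − 1.4 − 2.6 − 0.5 × (2.6 − 2.4) = -0.55
(y − y*) = -0.55 / 0.5 = -1.10

-1.10%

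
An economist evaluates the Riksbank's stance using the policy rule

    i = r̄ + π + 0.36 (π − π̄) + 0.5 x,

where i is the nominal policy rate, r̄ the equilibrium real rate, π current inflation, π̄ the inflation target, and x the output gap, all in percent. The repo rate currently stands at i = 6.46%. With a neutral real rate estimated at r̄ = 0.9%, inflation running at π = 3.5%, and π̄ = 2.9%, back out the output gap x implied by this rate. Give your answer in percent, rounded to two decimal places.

3.69%

0.5 x = 6.46 − 0.9 − 3.5 − 0.36 × (3.5 − 2.9) = 1.844
x = 1.844 / 0.5 = 3.69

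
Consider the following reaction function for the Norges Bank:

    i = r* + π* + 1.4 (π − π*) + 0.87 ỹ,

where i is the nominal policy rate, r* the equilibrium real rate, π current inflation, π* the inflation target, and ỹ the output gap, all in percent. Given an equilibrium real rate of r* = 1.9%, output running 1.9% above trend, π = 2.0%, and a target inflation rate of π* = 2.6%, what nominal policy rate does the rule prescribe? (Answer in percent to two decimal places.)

5.31%

Output 1.9% above potential → ỹ = 1.9.
i = 1.9 + 2.6 + 1.4 × (2.0 − 2.6) + 0.87 × 1.9
   = 1.9 + 2.6 − 0.84 + 1.653 = 5.31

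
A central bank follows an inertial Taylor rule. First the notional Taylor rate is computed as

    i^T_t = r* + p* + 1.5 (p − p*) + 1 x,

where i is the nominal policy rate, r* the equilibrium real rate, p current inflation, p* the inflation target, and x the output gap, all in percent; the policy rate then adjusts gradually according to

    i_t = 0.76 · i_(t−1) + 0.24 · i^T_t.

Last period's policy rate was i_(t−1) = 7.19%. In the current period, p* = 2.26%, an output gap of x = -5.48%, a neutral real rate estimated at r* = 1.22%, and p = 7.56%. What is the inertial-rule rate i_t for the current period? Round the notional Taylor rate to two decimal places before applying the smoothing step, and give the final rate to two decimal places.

6.89%

i^T_t = 1.22 + 2.26 + 1.5 × (7.56 − 2.26) + 1 × (-5.48)
   = 1.22 + 2.26 + 7.95 − 5.48 = 5.95
i_t = 0.76 × 7.19 + 0.24 × 5.95 = 5.4644 + 1.428 = 6.89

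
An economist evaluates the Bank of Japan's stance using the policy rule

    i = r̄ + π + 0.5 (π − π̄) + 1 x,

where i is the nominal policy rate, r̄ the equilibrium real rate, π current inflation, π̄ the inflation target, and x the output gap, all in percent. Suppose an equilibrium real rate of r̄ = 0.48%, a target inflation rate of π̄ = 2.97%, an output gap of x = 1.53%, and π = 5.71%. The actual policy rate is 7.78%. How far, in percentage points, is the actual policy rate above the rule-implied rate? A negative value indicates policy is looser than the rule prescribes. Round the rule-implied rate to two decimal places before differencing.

-1.31 pp

i = 0.48 + 5.71 + 0.5 × (5.71 − 2.97) + 1 × 1.53
   = 0.48 + 5.71 + 1.37 + 1.53 = 9.09
Deviation = 7.78 − 9.09 = -1.31 pp.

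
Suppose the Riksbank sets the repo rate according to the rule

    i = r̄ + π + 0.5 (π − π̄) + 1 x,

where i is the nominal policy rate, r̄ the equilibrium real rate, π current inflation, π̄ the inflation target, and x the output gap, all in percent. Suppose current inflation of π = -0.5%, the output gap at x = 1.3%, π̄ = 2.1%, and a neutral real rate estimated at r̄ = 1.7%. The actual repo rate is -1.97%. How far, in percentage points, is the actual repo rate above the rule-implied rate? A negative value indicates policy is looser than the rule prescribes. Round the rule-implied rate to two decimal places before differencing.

i = 1.7 + (-0.5) + 0.5 × (-0.5 − 2.1) + 1 × 1.3
   = 1.7 − 0.5 − 1.3 + 1.3 = 1.20
Deviation = -1.97 − 1.20 = -3.17 pp.

-3.17 pp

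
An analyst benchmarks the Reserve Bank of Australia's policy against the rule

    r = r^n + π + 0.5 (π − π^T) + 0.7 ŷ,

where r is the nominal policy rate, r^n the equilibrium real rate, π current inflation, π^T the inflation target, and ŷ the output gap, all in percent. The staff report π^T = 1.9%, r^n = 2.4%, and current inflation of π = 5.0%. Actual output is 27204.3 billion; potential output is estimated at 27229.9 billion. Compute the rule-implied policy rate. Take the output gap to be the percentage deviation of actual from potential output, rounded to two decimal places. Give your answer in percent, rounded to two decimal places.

Output gap = 100 × (27204.3 − 27229.9) / 27229.9 = -0.09%.
r = 2.40 + 5.00 + 0.5 × (5.00 − 1.90) + 0.7 × (-0.09)
   = 2.40 + 5 + 1.55 − 0.063 = 8.89

8.89%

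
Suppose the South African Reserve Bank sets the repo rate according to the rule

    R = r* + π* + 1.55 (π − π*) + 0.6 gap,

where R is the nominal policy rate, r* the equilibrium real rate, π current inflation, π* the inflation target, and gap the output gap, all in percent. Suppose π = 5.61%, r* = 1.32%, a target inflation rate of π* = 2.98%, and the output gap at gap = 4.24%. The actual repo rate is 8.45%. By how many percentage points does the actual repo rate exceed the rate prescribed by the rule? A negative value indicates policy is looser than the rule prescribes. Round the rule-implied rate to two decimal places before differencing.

R = 1.32 + 2.98 + 1.55 × (5.61 − 2.98) + 0.6 × 4.24
   = 1.32 + 2.98 + 4.0765 + 2.544 = 10.92
Deviation = 8.45 − 10.92 = -2.47 pp.

-2.47 pp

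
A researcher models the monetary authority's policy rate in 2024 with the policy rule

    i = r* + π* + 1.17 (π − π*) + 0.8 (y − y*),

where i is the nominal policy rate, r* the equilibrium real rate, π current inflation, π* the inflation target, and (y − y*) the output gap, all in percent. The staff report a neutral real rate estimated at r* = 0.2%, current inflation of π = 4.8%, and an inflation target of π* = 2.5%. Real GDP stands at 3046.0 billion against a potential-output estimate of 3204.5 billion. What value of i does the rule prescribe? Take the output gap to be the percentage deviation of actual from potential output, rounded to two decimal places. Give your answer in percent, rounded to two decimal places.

Output gap = 100 × (3046.0 − 3204.5) / 3204.5 = -4.95%.
i = 0.20 + 2.50 + 1.17 × (4.80 − 2.50) + 0.8 × (-4.95)
   = 0.20 + 2.5 + 2.691 − 3.96 = 1.43

1.43%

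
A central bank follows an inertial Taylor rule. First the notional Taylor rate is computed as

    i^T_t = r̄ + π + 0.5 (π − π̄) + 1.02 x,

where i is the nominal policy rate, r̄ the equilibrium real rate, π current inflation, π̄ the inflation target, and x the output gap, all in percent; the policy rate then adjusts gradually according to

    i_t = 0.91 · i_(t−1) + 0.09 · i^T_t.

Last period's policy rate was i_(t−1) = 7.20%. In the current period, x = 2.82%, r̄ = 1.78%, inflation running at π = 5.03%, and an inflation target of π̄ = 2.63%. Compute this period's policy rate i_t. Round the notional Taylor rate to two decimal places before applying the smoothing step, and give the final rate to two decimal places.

7.53%

i^T_t = 1.78 + 5.03 + 0.5 × (5.03 − 2.63) + 1.02 × 2.82
   = 1.78 + 5.03 + 1.2 + 2.8764 = 10.89
i_t = 0.91 × 7.20 + 0.09 × 10.89 = 6.552 + 0.9801 = 7.53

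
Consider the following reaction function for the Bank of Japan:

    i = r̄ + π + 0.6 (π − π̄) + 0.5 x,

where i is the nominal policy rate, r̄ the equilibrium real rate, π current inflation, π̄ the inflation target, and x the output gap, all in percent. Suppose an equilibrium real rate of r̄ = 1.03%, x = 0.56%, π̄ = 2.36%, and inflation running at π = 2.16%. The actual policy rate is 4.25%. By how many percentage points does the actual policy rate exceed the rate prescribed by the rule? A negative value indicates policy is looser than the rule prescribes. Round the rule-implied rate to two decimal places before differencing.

0.90 pp

i = 1.03 + 2.16 + 0.6 × (2.16 − 2.36) + 0.5 × 0.56
   = 1.03 + 2.16 − 0.12 + 0.28 = 3.35
Deviation = 4.25 − 3.35 = 0.90 pp.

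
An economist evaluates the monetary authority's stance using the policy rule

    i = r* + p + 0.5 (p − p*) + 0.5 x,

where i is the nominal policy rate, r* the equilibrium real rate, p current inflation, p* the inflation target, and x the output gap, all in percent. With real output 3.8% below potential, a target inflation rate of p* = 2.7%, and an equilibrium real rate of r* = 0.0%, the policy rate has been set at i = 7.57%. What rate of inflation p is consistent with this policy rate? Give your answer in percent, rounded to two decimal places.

Output 3.8% below potential → x = -3.8.
Collecting p: i = r* + (1 + 0.5) p − 0.5 p* + 0.5 x
1.5 p = 7.57 − 0.0 + 0.5 × 2.7 − 0.5 × (-3.8) = 10.82
p = 10.82 / 1.5 = 7.21

7.21%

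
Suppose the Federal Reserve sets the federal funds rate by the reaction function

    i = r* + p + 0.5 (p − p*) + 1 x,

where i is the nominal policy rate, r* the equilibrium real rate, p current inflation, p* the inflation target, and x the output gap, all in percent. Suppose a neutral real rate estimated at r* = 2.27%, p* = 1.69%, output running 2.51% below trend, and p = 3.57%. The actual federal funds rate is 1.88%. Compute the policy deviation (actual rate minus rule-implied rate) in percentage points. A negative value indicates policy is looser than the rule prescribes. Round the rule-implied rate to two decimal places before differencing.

-2.39 pp

Output 2.51% below potential → x = -2.51.
i = 2.27 + 3.57 + 0.5 × (3.57 − 1.69) + 1 × (-2.51)
   = 2.27 + 3.57 + 0.94 − 2.51 = 4.27
Deviation = 1.88 − 4.27 = -2.39 pp.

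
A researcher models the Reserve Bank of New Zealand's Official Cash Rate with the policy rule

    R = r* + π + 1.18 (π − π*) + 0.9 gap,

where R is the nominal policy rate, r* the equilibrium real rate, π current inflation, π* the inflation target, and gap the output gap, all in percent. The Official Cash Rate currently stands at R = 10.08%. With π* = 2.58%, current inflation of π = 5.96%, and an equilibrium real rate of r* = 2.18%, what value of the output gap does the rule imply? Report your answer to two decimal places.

-2.28%

0.9 gap = 10.08 − 2.18 − 5.96 − 1.18 × (5.96 − 2.58) = -2.0484
gap = -2.0484 / 0.9 = -2.28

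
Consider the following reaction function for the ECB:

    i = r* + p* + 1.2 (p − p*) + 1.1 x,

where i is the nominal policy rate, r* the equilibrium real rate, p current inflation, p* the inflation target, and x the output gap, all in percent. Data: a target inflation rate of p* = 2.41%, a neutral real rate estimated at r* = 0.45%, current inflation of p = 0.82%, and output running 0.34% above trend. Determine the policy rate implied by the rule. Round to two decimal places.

1.33%

Output 0.34% above potential → x = 0.34.
i = 0.45 + 2.41 + 1.2 × (0.82 − 2.41) + 1.1 × 0.34
   = 0.45 + 2.41 − 1.908 + 0.374 = 1.33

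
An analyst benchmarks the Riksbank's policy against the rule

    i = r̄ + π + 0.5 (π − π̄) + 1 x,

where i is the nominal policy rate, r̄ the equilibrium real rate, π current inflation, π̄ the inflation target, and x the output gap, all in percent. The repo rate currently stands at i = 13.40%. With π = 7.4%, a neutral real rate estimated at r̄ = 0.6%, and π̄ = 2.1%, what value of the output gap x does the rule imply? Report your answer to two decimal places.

2.75%

1 x = 13.40 − 0.6 − 7.4 − 0.5 × (7.4 − 2.1) = 2.75
x = 2.75 / 1 = 2.75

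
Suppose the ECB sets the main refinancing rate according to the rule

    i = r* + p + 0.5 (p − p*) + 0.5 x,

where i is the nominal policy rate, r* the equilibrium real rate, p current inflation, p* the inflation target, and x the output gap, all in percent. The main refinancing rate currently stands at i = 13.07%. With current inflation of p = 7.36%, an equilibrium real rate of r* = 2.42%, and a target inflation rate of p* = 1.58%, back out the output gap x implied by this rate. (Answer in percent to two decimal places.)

0.5 x = 13.07 − 2.42 − 7.36 − 0.5 × (7.36 − 1.58) = 0.4
x = 0.4 / 0.5 = 0.80

0.80%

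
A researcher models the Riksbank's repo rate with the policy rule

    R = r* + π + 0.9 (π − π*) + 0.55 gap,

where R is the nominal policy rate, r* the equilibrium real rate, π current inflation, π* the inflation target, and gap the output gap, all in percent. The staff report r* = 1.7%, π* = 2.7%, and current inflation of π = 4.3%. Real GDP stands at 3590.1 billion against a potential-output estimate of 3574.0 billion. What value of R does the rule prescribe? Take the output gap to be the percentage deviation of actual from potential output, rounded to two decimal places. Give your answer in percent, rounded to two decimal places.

Output gap = 100 × (3590.1 − 3574.0) / 3574.0 = 0.45%.
R = 1.70 + 4.30 + 0.9 × (4.30 − 2.70) + 0.55 × 0.45
   = 1.70 + 4.3 + 1.44 + 0.2475 = 7.69

7.69%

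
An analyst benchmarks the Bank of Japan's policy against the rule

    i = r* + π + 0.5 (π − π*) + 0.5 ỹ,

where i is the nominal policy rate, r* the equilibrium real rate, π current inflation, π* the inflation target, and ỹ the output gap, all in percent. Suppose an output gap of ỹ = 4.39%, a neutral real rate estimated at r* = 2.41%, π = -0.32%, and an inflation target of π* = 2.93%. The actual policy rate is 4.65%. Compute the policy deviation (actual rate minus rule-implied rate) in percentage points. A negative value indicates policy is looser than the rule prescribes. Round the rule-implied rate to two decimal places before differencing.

1.99 pp

i = 2.41 + (-0.32) + 0.5 × (-0.32 − 2.93) + 0.5 × 4.39
   = 2.41 − 0.32 − 1.625 + 2.195 = 2.66
Deviation = 4.65 − 2.66 = 1.99 pp.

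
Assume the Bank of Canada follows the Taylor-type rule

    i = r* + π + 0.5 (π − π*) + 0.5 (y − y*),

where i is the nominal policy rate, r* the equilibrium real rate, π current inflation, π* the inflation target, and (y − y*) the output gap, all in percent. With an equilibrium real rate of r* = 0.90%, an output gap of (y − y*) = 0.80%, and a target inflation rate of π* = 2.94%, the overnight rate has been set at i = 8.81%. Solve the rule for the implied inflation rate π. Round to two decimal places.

Collecting π: i = r* + (1 + 0.5) π − 0.5 π* + 0.5 (y − y*)
1.5 π = 8.81 − 0.90 + 0.5 × 2.94 − 0.5 × 0.80 = 8.98
π = 8.98 / 1.5 = 5.99

5.99%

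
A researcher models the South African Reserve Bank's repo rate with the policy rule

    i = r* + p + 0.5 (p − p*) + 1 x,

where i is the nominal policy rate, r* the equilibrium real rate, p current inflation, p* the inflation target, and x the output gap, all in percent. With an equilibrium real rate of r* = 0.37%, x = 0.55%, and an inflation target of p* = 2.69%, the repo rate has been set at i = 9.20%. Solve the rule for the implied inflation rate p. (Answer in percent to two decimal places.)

6.42%

Collecting p: i = r* + (1 + 0.5) p − 0.5 p* + 1 x
1.5 p = 9.20 − 0.37 + 0.5 × 2.69 − 1 × 0.55 = 9.625
p = 9.625 / 1.5 = 6.42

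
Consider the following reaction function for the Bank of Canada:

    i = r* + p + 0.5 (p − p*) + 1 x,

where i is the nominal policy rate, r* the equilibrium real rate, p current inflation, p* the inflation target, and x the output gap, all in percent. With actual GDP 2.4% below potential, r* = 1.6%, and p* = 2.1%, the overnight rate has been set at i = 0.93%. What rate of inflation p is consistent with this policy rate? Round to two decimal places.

1.85%

Output 2.4% below potential → x = -2.4.
Collecting p: i = r* + (1 + 0.5) p − 0.5 p* + 1 x
1.5 p = 0.93 − 1.6 + 0.5 × 2.1 − 1 × (-2.4) = 2.78
p = 2.78 / 1.5 = 1.85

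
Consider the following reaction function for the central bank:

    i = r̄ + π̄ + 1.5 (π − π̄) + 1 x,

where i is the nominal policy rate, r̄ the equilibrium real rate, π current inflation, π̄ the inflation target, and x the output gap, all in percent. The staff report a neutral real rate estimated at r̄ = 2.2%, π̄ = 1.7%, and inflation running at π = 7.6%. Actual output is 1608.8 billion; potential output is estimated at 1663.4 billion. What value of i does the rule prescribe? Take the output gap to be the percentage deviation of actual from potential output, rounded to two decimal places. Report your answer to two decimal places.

Output gap = 100 × (1608.8 − 1663.4) / 1663.4 = -3.28%.
i = 2.20 + 1.70 + 1.5 × (7.60 − 1.70) + 1 × (-3.28)
   = 2.20 + 1.7 + 8.85 − 3.28 = 9.47

9.47%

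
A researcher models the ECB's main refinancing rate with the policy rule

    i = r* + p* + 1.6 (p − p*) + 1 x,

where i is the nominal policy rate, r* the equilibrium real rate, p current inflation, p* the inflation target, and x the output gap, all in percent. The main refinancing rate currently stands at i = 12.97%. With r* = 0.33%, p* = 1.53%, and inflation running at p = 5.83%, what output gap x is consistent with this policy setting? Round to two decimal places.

4.23%

1 x = 12.97 − 0.33 − 1.53 − 1.6 × (5.83 − 1.53) = 4.23
x = 4.23 / 1 = 4.23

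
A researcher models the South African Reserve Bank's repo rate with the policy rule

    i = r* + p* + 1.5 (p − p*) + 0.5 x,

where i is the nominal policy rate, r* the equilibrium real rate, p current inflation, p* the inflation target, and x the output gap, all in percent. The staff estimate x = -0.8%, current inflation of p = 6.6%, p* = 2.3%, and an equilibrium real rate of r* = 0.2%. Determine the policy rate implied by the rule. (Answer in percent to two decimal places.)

i = 0.2 + 2.3 + 1.5 × (6.6 − 2.3) + 0.5 × (-0.8)
   = 0.2 + 2.3 + 6.45 − 0.4 = 8.55

8.55%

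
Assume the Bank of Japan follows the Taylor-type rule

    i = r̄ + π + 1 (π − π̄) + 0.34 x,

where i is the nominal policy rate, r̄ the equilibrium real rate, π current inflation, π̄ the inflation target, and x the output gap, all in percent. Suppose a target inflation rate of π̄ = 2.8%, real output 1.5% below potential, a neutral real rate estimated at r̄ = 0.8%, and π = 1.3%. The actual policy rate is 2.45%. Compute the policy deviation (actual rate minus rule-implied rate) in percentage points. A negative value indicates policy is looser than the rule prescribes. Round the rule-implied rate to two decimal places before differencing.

Output 1.5% below potential → x = -1.5.
i = 0.8 + 1.3 + 1 × (1.3 − 2.8) + 0.34 × (-1.5)
   = 0.8 + 1.3 − 1.5 − 0.51 = 0.09
Deviation = 2.45 − 0.09 = 2.36 pp.

2.36 pp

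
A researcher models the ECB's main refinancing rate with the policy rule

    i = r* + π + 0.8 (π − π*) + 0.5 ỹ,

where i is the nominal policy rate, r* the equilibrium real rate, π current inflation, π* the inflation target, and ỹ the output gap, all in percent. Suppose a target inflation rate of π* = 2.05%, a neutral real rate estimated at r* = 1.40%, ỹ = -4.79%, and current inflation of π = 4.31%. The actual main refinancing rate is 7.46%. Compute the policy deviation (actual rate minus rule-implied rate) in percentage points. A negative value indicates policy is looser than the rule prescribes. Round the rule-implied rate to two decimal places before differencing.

i = 1.40 + 4.31 + 0.8 × (4.31 − 2.05) + 0.5 × (-4.79)
   = 1.40 + 4.31 + 1.808 − 2.395 = 5.12
Deviation = 7.46 − 5.12 = 2.34 pp.

2.34 pp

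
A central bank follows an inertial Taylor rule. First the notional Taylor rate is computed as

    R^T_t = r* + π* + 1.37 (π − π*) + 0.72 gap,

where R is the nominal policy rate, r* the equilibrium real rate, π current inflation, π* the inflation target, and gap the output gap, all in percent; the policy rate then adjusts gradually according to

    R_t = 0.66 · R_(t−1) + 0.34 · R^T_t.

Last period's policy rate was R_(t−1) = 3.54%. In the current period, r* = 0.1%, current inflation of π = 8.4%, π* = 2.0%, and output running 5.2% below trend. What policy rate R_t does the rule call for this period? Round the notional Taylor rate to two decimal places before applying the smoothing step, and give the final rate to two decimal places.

Output 5.2% below potential → gap = -5.2.
R^T_t = 0.1 + 2.0 + 1.37 × (8.4 − 2.0) + 0.72 × (-5.2)
   = 0.1 + 2 + 8.768 − 3.744 = 7.12
R_t = 0.66 × 3.54 + 0.34 × 7.12 = 2.3364 + 2.4208 = 4.76

4.76%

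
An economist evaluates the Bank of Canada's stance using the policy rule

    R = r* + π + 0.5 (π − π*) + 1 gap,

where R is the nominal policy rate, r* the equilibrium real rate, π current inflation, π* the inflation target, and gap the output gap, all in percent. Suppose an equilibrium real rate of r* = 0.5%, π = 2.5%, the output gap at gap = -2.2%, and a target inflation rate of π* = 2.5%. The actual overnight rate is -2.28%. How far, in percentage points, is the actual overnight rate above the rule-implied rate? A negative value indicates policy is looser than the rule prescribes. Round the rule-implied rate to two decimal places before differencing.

-3.08 pp

R = 0.5 + 2.5 + 0.5 × (2.5 − 2.5) + 1 × (-2.2)
   = 0.5 + 2.5 + 0 − 2.2 = 0.80
Deviation = -2.28 − 0.80 = -3.08 pp.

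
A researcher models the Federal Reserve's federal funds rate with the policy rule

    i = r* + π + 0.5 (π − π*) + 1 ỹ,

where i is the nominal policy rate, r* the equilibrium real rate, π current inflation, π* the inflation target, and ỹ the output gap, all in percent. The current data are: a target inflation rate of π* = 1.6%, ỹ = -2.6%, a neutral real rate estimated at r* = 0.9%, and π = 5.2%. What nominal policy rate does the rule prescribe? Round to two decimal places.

i = 0.9 + 5.2 + 0.5 × (5.2 − 1.6) + 1 × (-2.6)
   = 0.9 + 5.2 + 1.8 − 2.6 = 5.30

5.30%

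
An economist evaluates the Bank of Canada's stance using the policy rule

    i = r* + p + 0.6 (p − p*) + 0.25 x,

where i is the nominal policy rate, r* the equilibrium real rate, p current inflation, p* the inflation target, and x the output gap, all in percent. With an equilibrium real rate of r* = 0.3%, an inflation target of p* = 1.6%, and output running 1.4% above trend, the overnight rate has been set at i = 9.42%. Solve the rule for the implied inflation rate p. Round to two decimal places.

6.08%

Output 1.4% above potential → x = 1.4.
Collecting p: i = r* + (1 + 0.6) p − 0.6 p* + 0.25 x
1.6 p = 9.42 − 0.3 + 0.6 × 1.6 − 0.25 × 1.4 = 9.73
p = 9.73 / 1.6 = 6.08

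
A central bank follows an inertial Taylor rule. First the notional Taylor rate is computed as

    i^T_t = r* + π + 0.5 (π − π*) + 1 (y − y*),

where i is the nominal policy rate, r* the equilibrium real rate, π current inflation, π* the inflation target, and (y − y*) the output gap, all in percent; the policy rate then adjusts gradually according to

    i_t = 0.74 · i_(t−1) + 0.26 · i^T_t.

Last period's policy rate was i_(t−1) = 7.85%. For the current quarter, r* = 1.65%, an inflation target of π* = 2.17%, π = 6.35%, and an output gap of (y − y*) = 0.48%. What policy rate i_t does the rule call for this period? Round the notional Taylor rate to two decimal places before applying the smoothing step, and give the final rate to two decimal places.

i^T_t = 1.65 + 6.35 + 0.5 × (6.35 − 2.17) + 1 × 0.48
   = 1.65 + 6.35 + 2.09 + 0.48 = 10.57
i_t = 0.74 × 7.85 + 0.26 × 10.57 = 5.809 + 2.7482 = 8.56

8.56%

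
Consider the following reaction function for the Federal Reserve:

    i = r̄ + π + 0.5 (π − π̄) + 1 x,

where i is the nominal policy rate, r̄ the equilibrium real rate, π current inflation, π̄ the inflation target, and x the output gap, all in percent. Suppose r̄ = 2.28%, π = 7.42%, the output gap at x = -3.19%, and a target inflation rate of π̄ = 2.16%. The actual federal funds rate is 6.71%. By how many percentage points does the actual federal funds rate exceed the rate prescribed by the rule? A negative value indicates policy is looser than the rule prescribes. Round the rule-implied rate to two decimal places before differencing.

i = 2.28 + 7.42 + 0.5 × (7.42 − 2.16) + 1 × (-3.19)
   = 2.28 + 7.42 + 2.63 − 3.19 = 9.14
Deviation = 6.71 − 9.14 = -2.43 pp.

-2.43 pp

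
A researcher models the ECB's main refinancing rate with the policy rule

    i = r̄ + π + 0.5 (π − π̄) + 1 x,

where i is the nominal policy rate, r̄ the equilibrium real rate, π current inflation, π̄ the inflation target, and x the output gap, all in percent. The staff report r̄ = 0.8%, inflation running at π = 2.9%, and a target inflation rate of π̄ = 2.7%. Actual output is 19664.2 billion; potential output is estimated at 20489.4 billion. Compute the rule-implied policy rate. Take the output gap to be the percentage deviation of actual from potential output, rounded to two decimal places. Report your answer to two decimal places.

-0.23%

Output gap = 100 × (19664.2 − 20489.4) / 20489.4 = -4.03%.
i = 0.80 + 2.90 + 0.5 × (2.90 − 2.70) + 1 × (-4.03)
   = 0.80 + 2.9 + 0.1 − 4.03 = -0.23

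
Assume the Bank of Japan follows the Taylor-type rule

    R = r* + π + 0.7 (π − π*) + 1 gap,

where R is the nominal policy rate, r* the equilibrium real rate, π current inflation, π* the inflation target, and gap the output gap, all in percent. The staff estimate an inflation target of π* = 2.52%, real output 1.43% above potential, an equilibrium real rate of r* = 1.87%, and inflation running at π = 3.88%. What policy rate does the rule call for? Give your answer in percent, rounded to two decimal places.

Output 1.43% above potential → gap = 1.43.
R = 1.87 + 3.88 + 0.7 × (3.88 − 2.52) + 1 × 1.43
   = 1.87 + 3.88 + 0.952 + 1.43 = 8.13

8.13%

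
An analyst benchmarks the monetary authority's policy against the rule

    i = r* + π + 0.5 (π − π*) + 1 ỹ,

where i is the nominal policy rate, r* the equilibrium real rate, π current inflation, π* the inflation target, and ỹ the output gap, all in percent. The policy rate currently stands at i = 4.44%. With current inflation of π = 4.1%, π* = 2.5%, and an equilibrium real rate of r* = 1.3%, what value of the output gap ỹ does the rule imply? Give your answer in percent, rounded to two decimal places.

-1.76%

1 ỹ = 4.44 − 1.3 − 4.1 − 0.5 × (4.1 − 2.5) = -1.76
ỹ = -1.76 / 1 = -1.76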